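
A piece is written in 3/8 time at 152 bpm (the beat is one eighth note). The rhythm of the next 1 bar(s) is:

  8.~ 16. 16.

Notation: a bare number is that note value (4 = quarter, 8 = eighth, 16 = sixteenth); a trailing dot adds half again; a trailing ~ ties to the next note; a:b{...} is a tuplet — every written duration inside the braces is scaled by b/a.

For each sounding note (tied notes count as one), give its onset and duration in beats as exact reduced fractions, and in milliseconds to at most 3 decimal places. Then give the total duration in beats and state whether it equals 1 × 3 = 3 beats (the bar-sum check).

1) 0.0ms=0b +888.158ms=9/4b
2) 888.158ms=9/4b +296.053ms=3/4b
Σ=3b of 3 (152bpm 3/8) — PASS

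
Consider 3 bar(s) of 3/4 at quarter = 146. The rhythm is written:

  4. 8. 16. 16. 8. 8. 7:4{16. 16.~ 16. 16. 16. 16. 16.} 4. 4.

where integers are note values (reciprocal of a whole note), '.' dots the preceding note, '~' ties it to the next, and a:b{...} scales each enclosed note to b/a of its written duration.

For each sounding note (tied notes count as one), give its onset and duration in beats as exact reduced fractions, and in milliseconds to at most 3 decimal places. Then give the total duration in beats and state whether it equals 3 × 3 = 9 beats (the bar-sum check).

1) 0.0ms=0b +616.438ms=3/2b
2) 616.438ms=3/2b +308.219ms=3/4b
3) 924.658ms=9/4b +154.11ms=3/8b
4) 1078.767ms=21/8b +154.11ms=3/8b
5) 1232.877ms=3b +308.219ms=3/4b
6) 1541.096ms=15/4b +308.219ms=3/4b
7) 1849.315ms=9/2b +88.063ms=3/14b
8) 1937.378ms=33/7b +176.125ms=3/7b
9) 2113.503ms=36/7b +88.063ms=3/14b
10) 2201.566ms=75/14b +88.063ms=3/14b
11) 2289.628ms=39/7b +88.063ms=3/14b
12) 2377.691ms=81/14b +88.063ms=3/14b
13) 2465.753ms=6b +616.438ms=3/2b
14) 3082.192ms=15/2b +616.438ms=3/2b
Σ=9b of 9 (146bpm 3/4) — PASS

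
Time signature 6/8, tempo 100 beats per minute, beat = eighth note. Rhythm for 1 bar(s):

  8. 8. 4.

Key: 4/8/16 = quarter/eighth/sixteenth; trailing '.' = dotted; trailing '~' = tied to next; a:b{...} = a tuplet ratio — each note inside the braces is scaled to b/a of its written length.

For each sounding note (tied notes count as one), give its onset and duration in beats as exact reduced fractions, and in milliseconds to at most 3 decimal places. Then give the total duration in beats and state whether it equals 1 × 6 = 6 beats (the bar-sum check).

1) 0.0ms=0b +900.0ms=3/2b
2) 900.0ms=3/2b +900.0ms=3/2b
3) 1800.0ms=3b +1800.0ms=3b
Σ=6b of 6 (100bpm 6/8) — PASS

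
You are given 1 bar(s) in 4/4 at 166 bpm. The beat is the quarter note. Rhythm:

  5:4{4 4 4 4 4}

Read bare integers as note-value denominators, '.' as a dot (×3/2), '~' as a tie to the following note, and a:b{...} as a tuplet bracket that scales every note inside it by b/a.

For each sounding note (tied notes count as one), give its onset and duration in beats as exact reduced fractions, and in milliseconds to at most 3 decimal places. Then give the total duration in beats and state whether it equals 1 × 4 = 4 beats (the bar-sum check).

1) 0.0ms=0b +289.157ms=4/5b
2) 289.157ms=4/5b +289.157ms=4/5b
3) 578.313ms=8/5b +289.157ms=4/5b
4) 867.47ms=12/5b +289.157ms=4/5b
5) 1156.627ms=16/5b +289.157ms=4/5b
Σ=4b of 4 (166bpm 4/4) — PASS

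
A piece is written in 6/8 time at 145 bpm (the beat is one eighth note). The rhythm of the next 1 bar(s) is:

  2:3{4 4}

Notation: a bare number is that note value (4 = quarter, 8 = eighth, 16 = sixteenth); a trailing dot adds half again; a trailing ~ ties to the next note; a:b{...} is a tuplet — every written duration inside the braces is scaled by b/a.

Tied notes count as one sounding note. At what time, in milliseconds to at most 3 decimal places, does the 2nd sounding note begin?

1. 0.0ms @ 0 + 1241.379ms (3)
2. 1241.379ms @ 3 + 1241.379ms (3)

note 2 onset = 3b = 1241.379ms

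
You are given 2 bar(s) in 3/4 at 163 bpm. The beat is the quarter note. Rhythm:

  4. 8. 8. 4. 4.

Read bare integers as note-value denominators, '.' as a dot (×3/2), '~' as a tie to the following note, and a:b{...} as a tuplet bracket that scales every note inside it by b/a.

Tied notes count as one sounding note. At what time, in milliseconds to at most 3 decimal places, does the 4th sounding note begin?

1. 0.0ms @ 0 + 552.147ms (3/2)
2. 552.147ms @ 3/2 + 276.074ms (3/4)
3. 828.221ms @ 9/4 + 276.074ms (3/4)
4. 1104.294ms @ 3 + 552.147ms (3/2)
5. 1656.442ms @ 9/2 + 552.147ms (3/2)

note 4 onset = 3b = 1104.294ms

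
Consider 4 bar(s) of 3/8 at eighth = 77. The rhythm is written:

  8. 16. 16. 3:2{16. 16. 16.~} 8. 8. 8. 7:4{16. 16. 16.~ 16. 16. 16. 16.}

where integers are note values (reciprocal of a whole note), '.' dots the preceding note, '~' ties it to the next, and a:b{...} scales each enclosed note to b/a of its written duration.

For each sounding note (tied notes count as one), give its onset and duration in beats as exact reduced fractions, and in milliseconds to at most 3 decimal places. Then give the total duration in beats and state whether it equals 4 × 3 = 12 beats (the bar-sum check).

1) 0.0ms=0b +1168.831ms=3/2b
2) 1168.831ms=3/2b +584.416ms=3/4b
3) 1753.247ms=9/4b +584.416ms=3/4b
4) 2337.662ms=3b +389.61ms=1/2b
5) 2727.273ms=7/2b +389.61ms=1/2b
6) 3116.883ms=4b +1558.442ms=2b
7) 4675.325ms=6b +1168.831ms=3/2b
8) 5844.156ms=15/2b +1168.831ms=3/2b
9) 7012.987ms=9b +333.952ms=3/7b
10) 7346.939ms=66/7b +333.952ms=3/7b
11) 7680.891ms=69/7b +667.904ms=6/7b
12) 8348.794ms=75/7b +333.952ms=3/7b
13) 8682.746ms=78/7b +333.952ms=3/7b
14) 9016.698ms=81/7b +333.952ms=3/7b
Σ=12b of 12 (77bpm 3/8) — PASS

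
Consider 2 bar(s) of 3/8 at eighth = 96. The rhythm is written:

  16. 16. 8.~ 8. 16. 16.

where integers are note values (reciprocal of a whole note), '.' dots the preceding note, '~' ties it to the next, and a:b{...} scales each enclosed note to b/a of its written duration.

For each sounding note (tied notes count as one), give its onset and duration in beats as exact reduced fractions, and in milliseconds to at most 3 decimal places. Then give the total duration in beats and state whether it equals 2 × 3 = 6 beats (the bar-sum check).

1) 0.0ms=0b +468.75ms=3/4b
2) 468.75ms=3/4b +468.75ms=3/4b
3) 937.5ms=3/2b +1875.0ms=3b
4) 2812.5ms=9/2b +468.75ms=3/4b
5) 3281.25ms=21/4b +468.75ms=3/4b
Σ=6b of 6 (96bpm 3/8) — PASS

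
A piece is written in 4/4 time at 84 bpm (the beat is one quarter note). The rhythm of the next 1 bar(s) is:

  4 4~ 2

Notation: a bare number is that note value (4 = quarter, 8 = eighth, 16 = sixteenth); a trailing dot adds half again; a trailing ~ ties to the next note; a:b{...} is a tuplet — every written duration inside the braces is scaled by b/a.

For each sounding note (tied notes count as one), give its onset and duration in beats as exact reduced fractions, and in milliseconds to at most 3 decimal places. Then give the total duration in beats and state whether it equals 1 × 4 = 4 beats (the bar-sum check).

1) 0.0ms=0b +714.286ms=1b
2) 714.286ms=1b +2142.857ms=3b
Σ=4b of 4 (84bpm 4/4) — PASS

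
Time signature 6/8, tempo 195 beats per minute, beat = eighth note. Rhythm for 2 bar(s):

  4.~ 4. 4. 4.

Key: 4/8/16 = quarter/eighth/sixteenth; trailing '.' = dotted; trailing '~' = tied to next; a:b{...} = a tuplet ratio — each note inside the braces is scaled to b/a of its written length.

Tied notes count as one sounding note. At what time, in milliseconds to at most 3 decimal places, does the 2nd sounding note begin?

note 2 onset = 6b = 1846.154ms

1. 0.0ms @ 0 + 1846.154ms (6)
2. 1846.154ms @ 6 + 923.077ms (3)
3. 2769.231ms @ 9 + 923.077ms (3)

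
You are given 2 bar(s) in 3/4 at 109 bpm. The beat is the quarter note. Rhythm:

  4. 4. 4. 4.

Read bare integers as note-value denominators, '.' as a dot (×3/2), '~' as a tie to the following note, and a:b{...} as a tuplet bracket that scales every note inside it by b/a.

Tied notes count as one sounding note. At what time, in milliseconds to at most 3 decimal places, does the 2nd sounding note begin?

note 2 onset = 3/2b = 825.688ms

1. 0.0ms @ 0 + 825.688ms (3/2)
2. 825.688ms @ 3/2 + 825.688ms (3/2)
3. 1651.376ms @ 3 + 825.688ms (3/2)
4. 2477.064ms @ 9/2 + 825.688ms (3/2)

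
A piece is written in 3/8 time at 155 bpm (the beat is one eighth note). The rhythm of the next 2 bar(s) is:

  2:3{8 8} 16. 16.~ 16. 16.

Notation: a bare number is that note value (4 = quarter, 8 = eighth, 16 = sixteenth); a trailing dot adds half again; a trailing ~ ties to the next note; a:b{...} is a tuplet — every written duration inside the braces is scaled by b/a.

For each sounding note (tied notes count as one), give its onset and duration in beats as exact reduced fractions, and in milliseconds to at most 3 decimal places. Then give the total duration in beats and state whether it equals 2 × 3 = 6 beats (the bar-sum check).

1) 0.0ms=0b +580.645ms=3/2b
2) 580.645ms=3/2b +580.645ms=3/2b
3) 1161.29ms=3b +290.323ms=3/4b
4) 1451.613ms=15/4b +580.645ms=3/2b
5) 2032.258ms=21/4b +290.323ms=3/4b
Σ=6b of 6 (155bpm 3/8) — PASS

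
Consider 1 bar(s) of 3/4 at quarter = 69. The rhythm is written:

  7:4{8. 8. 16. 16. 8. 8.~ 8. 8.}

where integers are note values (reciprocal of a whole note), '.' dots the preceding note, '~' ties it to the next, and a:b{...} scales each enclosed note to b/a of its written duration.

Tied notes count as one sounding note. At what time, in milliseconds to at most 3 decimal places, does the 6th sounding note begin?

1. 0.0ms @ 0 + 372.671ms (3/7)
2. 372.671ms @ 3/7 + 372.671ms (3/7)
3. 745.342ms @ 6/7 + 186.335ms (3/14)
4. 931.677ms @ 15/14 + 186.335ms (3/14)
5. 1118.012ms @ 9/7 + 372.671ms (3/7)
6. 1490.683ms @ 12/7 + 745.342ms (6/7)
7. 2236.025ms @ 18/7 + 372.671ms (3/7)

note 6 onset = 12/7b = 1490.683ms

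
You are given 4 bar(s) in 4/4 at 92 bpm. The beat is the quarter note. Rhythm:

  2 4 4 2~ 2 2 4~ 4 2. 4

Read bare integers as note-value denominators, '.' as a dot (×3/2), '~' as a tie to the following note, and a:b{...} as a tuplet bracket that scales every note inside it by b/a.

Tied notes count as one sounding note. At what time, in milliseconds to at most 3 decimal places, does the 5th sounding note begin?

1. 0.0ms @ 0 + 1304.348ms (2)
2. 1304.348ms @ 2 + 652.174ms (1)
3. 1956.522ms @ 3 + 652.174ms (1)
4. 2608.696ms @ 4 + 2608.696ms (4)
5. 5217.391ms @ 8 + 1304.348ms (2)
6. 6521.739ms @ 10 + 1304.348ms (2)
7. 7826.087ms @ 12 + 1956.522ms (3)
8. 9782.609ms @ 15 + 652.174ms (1)

note 5 onset = 8b = 5217.391ms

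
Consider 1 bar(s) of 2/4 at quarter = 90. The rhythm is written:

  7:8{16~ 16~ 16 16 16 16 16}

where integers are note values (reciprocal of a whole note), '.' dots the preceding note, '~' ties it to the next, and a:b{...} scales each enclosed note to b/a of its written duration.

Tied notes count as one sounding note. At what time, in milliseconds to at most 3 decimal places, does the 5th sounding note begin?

1. 0.0ms @ 0 + 571.429ms (6/7)
2. 571.429ms @ 6/7 + 190.476ms (2/7)
3. 761.905ms @ 8/7 + 190.476ms (2/7)
4. 952.381ms @ 10/7 + 190.476ms (2/7)
5. 1142.857ms @ 12/7 + 190.476ms (2/7)

note 5 onset = 12/7b = 1142.857ms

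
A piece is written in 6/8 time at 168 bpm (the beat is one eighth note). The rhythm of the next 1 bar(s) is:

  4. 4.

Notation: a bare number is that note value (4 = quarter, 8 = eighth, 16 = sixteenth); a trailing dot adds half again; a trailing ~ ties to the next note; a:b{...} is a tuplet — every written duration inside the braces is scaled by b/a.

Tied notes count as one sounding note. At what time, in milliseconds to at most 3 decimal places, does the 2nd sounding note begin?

1. 0.0ms @ 0 + 1071.429ms (3)
2. 1071.429ms @ 3 + 1071.429ms (3)

note 2 onset = 3b = 1071.429ms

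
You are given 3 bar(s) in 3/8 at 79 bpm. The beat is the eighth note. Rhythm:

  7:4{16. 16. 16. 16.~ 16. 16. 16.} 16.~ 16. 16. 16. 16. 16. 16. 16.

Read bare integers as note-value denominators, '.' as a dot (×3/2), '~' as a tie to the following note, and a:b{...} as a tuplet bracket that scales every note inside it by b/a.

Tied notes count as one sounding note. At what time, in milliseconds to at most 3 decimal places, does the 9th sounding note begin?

1. 0.0ms @ 0 + 325.497ms (3/7)
2. 325.497ms @ 3/7 + 325.497ms (3/7)
3. 650.995ms @ 6/7 + 325.497ms (3/7)
4. 976.492ms @ 9/7 + 650.995ms (6/7)
5. 1627.486ms @ 15/7 + 325.497ms (3/7)
6. 1952.984ms @ 18/7 + 325.497ms (3/7)
7. 2278.481ms @ 3 + 1139.241ms (3/2)
8. 3417.722ms @ 9/2 + 569.62ms (3/4)
9. 3987.342ms @ 21/4 + 569.62ms (3/4)
10. 4556.962ms @ 6 + 569.62ms (3/4)
11. 5126.582ms @ 27/4 + 569.62ms (3/4)
12. 5696.203ms @ 15/2 + 569.62ms (3/4)
13. 6265.823ms @ 33/4 + 569.62ms (3/4)

note 9 onset = 21/4b = 3987.342ms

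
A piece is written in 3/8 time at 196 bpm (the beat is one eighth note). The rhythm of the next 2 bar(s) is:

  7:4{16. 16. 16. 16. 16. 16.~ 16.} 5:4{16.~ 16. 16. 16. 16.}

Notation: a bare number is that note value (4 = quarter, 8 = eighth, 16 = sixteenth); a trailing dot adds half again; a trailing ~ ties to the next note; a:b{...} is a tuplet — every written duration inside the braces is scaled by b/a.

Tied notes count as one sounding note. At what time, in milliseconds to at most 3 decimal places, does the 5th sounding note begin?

note 5 onset = 12/7b = 524.781ms

1. 0.0ms @ 0 + 131.195ms (3/7)
2. 131.195ms @ 3/7 + 131.195ms (3/7)
3. 262.391ms @ 6/7 + 131.195ms (3/7)
4. 393.586ms @ 9/7 + 131.195ms (3/7)
5. 524.781ms @ 12/7 + 131.195ms (3/7)
6. 655.977ms @ 15/7 + 262.391ms (6/7)
7. 918.367ms @ 3 + 367.347ms (6/5)
8. 1285.714ms @ 21/5 + 183.673ms (3/5)
9. 1469.388ms @ 24/5 + 183.673ms (3/5)
10. 1653.061ms @ 27/5 + 183.673ms (3/5)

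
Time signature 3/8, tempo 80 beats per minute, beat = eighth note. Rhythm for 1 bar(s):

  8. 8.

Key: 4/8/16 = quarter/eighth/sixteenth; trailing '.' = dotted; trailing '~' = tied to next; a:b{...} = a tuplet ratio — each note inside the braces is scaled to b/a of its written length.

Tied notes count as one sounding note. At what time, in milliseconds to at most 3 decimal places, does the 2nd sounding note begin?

note 2 onset = 3/2b = 1125.0ms

1. 0.0ms @ 0 + 1125.0ms (3/2)
2. 1125.0ms @ 3/2 + 1125.0ms (3/2)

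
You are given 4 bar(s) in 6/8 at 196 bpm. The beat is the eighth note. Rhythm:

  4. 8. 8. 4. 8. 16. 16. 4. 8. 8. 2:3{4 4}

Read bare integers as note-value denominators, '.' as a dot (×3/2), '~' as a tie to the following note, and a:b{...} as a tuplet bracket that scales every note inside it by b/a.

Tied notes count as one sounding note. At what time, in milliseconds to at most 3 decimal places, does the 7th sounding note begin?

1. 0.0ms @ 0 + 918.367ms (3)
2. 918.367ms @ 3 + 459.184ms (3/2)
3. 1377.551ms @ 9/2 + 459.184ms (3/2)
4. 1836.735ms @ 6 + 918.367ms (3)
5. 2755.102ms @ 9 + 459.184ms (3/2)
6. 3214.286ms @ 21/2 + 229.592ms (3/4)
7. 3443.878ms @ 45/4 + 229.592ms (3/4)
8. 3673.469ms @ 12 + 918.367ms (3)
9. 4591.837ms @ 15 + 459.184ms (3/2)
10. 5051.02ms @ 33/2 + 459.184ms (3/2)
11. 5510.204ms @ 18 + 918.367ms (3)
12. 6428.571ms @ 21 + 918.367ms (3)

note 7 onset = 45/4b = 3443.878ms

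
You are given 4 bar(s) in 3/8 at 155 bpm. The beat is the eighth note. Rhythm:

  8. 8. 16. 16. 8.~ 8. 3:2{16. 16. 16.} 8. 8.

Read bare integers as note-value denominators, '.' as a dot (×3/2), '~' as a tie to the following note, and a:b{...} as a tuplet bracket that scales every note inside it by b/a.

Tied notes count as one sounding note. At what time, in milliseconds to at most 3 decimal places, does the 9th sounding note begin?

note 9 onset = 9b = 3483.871ms

1. 0.0ms @ 0 + 580.645ms (3/2)
2. 580.645ms @ 3/2 + 580.645ms (3/2)
3. 1161.29ms @ 3 + 290.323ms (3/4)
4. 1451.613ms @ 15/4 + 290.323ms (3/4)
5. 1741.935ms @ 9/2 + 1161.29ms (3)
6. 2903.226ms @ 15/2 + 193.548ms (1/2)
7. 3096.774ms @ 8 + 193.548ms (1/2)
8. 3290.323ms @ 17/2 + 193.548ms (1/2)
9. 3483.871ms @ 9 + 580.645ms (3/2)
10. 4064.516ms @ 21/2 + 580.645ms (3/2)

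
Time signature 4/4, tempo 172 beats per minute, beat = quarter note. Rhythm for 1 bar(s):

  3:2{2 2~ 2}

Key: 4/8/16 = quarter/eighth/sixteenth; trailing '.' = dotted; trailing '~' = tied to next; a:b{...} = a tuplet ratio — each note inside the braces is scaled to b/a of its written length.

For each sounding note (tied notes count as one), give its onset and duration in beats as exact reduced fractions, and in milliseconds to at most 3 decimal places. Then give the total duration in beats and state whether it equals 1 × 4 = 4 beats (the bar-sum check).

1) 0.0ms=0b +465.116ms=4/3b
2) 465.116ms=4/3b +930.233ms=8/3b
Σ=4b of 4 (172bpm 4/4) — PASS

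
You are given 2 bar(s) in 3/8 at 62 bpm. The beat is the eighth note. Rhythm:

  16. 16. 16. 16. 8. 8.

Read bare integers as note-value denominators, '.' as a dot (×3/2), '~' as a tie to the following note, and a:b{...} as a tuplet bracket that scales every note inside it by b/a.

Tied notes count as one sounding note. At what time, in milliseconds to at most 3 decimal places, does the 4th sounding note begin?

1. 0.0ms @ 0 + 725.806ms (3/4)
2. 725.806ms @ 3/4 + 725.806ms (3/4)
3. 1451.613ms @ 3/2 + 725.806ms (3/4)
4. 2177.419ms @ 9/4 + 725.806ms (3/4)
5. 2903.226ms @ 3 + 1451.613ms (3/2)
6. 4354.839ms @ 9/2 + 1451.613ms (3/2)

note 4 onset = 9/4b = 2177.419ms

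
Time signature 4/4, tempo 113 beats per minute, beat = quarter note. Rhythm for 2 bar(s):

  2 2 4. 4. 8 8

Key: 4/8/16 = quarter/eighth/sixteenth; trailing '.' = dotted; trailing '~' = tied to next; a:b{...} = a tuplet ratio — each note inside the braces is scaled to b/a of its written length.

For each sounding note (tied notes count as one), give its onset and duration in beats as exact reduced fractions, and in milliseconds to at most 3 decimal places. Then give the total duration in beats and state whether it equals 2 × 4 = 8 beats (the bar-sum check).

1) 0.0ms=0b +1061.947ms=2b
2) 1061.947ms=2b +1061.947ms=2b
3) 2123.894ms=4b +796.46ms=3/2b
4) 2920.354ms=11/2b +796.46ms=3/2b
5) 3716.814ms=7b +265.487ms=1/2b
6) 3982.301ms=15/2b +265.487ms=1/2b
Σ=8b of 8 (113bpm 4/4) — PASS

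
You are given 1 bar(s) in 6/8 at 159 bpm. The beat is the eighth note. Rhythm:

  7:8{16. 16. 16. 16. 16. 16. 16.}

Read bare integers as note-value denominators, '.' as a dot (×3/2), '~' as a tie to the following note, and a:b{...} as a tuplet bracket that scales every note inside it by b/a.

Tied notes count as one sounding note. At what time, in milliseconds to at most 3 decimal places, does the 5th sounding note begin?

1. 0.0ms @ 0 + 323.45ms (6/7)
2. 323.45ms @ 6/7 + 323.45ms (6/7)
3. 646.9ms @ 12/7 + 323.45ms (6/7)
4. 970.35ms @ 18/7 + 323.45ms (6/7)
5. 1293.801ms @ 24/7 + 323.45ms (6/7)
6. 1617.251ms @ 30/7 + 323.45ms (6/7)
7. 1940.701ms @ 36/7 + 323.45ms (6/7)

note 5 onset = 24/7b = 1293.801ms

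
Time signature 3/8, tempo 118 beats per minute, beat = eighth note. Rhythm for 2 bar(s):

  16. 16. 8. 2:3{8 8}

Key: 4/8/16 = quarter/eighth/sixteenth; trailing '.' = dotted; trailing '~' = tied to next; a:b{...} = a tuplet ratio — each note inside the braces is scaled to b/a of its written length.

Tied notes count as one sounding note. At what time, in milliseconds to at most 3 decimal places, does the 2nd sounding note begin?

1. 0.0ms @ 0 + 381.356ms (3/4)
2. 381.356ms @ 3/4 + 381.356ms (3/4)
3. 762.712ms @ 3/2 + 762.712ms (3/2)
4. 1525.424ms @ 3 + 762.712ms (3/2)
5. 2288.136ms @ 9/2 + 762.712ms (3/2)

note 2 onset = 3/4b = 381.356ms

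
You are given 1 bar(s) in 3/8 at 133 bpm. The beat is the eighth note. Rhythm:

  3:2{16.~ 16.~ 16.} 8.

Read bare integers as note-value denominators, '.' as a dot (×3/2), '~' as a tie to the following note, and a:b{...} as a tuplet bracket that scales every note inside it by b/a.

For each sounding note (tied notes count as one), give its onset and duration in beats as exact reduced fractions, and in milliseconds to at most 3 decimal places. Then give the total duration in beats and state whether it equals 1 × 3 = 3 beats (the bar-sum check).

1) 0.0ms=0b +676.692ms=3/2b
2) 676.692ms=3/2b +676.692ms=3/2b
Σ=3b of 3 (133bpm 3/8) — PASS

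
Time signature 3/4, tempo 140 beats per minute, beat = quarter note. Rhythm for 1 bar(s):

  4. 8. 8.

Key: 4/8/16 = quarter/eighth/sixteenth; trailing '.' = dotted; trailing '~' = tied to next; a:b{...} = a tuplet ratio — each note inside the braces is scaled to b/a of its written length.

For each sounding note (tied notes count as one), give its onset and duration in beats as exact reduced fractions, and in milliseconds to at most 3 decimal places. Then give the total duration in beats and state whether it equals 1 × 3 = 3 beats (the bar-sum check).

1) 0.0ms=0b +642.857ms=3/2b
2) 642.857ms=3/2b +321.429ms=3/4b
3) 964.286ms=9/4b +321.429ms=3/4b
Σ=3b of 3 (140bpm 3/4) — PASS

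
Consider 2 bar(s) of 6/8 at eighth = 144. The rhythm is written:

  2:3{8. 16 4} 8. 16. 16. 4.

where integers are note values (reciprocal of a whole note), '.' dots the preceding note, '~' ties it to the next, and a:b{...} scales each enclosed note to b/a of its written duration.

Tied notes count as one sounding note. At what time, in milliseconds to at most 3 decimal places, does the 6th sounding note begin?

note 6 onset = 33/4b = 3437.5ms

1. 0.0ms @ 0 + 937.5ms (9/4)
2. 937.5ms @ 9/4 + 312.5ms (3/4)
3. 1250.0ms @ 3 + 1250.0ms (3)
4. 2500.0ms @ 6 + 625.0ms (3/2)
5. 3125.0ms @ 15/2 + 312.5ms (3/4)
6. 3437.5ms @ 33/4 + 312.5ms (3/4)
7. 3750.0ms @ 9 + 1250.0ms (3)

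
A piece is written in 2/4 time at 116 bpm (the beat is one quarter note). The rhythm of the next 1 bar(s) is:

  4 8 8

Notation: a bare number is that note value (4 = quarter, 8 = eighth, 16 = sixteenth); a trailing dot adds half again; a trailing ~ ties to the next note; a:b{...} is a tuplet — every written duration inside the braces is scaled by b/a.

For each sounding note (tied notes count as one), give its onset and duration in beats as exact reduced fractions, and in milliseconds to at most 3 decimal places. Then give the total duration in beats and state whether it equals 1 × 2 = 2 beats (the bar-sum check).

1) 0.0ms=0b +517.241ms=1b
2) 517.241ms=1b +258.621ms=1/2b
3) 775.862ms=3/2b +258.621ms=1/2b
Σ=2b of 2 (116bpm 2/4) — PASS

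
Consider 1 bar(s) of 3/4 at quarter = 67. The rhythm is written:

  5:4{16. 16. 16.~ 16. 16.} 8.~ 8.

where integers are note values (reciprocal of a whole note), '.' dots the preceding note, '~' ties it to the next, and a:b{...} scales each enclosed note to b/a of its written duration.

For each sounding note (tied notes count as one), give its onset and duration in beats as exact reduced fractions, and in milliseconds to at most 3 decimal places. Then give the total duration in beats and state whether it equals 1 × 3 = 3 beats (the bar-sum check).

1) 0.0ms=0b +268.657ms=3/10b
2) 268.657ms=3/10b +268.657ms=3/10b
3) 537.313ms=3/5b +537.313ms=3/5b
4) 1074.627ms=6/5b +268.657ms=3/10b
5) 1343.284ms=3/2b +1343.284ms=3/2b
Σ=3b of 3 (67bpm 3/4) — PASS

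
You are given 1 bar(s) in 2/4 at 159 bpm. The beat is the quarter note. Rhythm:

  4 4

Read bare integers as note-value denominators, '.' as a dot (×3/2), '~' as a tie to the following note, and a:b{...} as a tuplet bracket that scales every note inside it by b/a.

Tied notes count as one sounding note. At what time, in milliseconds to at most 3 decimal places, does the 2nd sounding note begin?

note 2 onset = 1b = 377.358ms

1. 0.0ms @ 0 + 377.358ms (1)
2. 377.358ms @ 1 + 377.358ms (1)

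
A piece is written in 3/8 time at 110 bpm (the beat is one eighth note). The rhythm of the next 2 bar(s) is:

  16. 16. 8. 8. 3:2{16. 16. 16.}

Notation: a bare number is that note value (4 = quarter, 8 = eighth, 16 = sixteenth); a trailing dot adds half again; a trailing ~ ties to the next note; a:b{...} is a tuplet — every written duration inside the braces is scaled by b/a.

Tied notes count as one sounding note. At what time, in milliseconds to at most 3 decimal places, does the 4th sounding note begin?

1. 0.0ms @ 0 + 409.091ms (3/4)
2. 409.091ms @ 3/4 + 409.091ms (3/4)
3. 818.182ms @ 3/2 + 818.182ms (3/2)
4. 1636.364ms @ 3 + 818.182ms (3/2)
5. 2454.545ms @ 9/2 + 272.727ms (1/2)
6. 2727.273ms @ 5 + 272.727ms (1/2)
7. 3000.0ms @ 11/2 + 272.727ms (1/2)

note 4 onset = 3b = 1636.364ms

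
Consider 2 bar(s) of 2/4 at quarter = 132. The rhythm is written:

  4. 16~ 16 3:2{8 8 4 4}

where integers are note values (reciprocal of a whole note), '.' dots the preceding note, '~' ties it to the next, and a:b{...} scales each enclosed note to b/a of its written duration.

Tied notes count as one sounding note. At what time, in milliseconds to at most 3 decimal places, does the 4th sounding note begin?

1. 0.0ms @ 0 + 681.818ms (3/2)
2. 681.818ms @ 3/2 + 227.273ms (1/2)
3. 909.091ms @ 2 + 151.515ms (1/3)
4. 1060.606ms @ 7/3 + 151.515ms (1/3)
5. 1212.121ms @ 8/3 + 303.03ms (2/3)
6. 1515.152ms @ 10/3 + 303.03ms (2/3)

note 4 onset = 7/3b = 1060.606ms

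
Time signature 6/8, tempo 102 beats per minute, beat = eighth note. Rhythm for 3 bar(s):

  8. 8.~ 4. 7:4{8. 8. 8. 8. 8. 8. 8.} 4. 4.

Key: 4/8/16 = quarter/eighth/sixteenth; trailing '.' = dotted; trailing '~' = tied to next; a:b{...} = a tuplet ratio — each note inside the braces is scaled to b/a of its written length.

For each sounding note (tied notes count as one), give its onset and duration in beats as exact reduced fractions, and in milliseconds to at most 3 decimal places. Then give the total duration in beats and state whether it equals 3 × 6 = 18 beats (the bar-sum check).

1) 0.0ms=0b +882.353ms=3/2b
2) 882.353ms=3/2b +2647.059ms=9/2b
3) 3529.412ms=6b +504.202ms=6/7b
4) 4033.613ms=48/7b +504.202ms=6/7b
5) 4537.815ms=54/7b +504.202ms=6/7b
6) 5042.017ms=60/7b +504.202ms=6/7b
7) 5546.218ms=66/7b +504.202ms=6/7b
8) 6050.42ms=72/7b +504.202ms=6/7b
9) 6554.622ms=78/7b +504.202ms=6/7b
10) 7058.824ms=12b +1764.706ms=3b
11) 8823.529ms=15b +1764.706ms=3b
Σ=18b of 18 (102bpm 6/8) — PASS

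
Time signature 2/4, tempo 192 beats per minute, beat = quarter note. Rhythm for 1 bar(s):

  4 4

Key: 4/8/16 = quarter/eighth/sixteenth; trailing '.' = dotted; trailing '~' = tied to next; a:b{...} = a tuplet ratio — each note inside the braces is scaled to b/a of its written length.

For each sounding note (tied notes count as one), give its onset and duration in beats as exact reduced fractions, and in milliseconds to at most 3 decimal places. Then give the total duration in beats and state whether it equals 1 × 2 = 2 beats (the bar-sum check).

1) 0.0ms=0b +312.5ms=1b
2) 312.5ms=1b +312.5ms=1b
Σ=2b of 2 (192bpm 2/4) — PASS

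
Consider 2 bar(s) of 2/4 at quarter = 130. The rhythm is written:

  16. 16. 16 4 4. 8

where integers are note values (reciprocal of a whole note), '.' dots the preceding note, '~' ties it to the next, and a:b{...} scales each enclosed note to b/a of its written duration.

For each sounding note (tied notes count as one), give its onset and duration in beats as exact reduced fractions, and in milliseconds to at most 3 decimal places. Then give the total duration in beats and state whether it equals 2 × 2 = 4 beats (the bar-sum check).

1) 0.0ms=0b +173.077ms=3/8b
2) 173.077ms=3/8b +173.077ms=3/8b
3) 346.154ms=3/4b +115.385ms=1/4b
4) 461.538ms=1b +461.538ms=1b
5) 923.077ms=2b +692.308ms=3/2b
6) 1615.385ms=7/2b +230.769ms=1/2b
Σ=4b of 4 (130bpm 2/4) — PASS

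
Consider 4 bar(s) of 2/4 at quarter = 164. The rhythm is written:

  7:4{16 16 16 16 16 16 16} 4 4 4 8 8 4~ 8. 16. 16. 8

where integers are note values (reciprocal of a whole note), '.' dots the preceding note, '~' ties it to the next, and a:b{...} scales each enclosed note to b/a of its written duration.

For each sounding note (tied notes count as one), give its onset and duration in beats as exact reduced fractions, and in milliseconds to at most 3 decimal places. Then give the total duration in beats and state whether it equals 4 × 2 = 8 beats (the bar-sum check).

1) 0.0ms=0b +52.265ms=1/7b
2) 52.265ms=1/7b +52.265ms=1/7b
3) 104.53ms=2/7b +52.265ms=1/7b
4) 156.794ms=3/7b +52.265ms=1/7b
5) 209.059ms=4/7b +52.265ms=1/7b
6) 261.324ms=5/7b +52.265ms=1/7b
7) 313.589ms=6/7b +52.265ms=1/7b
8) 365.854ms=1b +365.854ms=1b
9) 731.707ms=2b +365.854ms=1b
10) 1097.561ms=3b +365.854ms=1b
11) 1463.415ms=4b +182.927ms=1/2b
12) 1646.341ms=9/2b +182.927ms=1/2b
13) 1829.268ms=5b +640.244ms=7/4b
14) 2469.512ms=27/4b +137.195ms=3/8b
15) 2606.707ms=57/8b +137.195ms=3/8b
16) 2743.902ms=15/2b +182.927ms=1/2b
Σ=8b of 8 (164bpm 2/4) — PASS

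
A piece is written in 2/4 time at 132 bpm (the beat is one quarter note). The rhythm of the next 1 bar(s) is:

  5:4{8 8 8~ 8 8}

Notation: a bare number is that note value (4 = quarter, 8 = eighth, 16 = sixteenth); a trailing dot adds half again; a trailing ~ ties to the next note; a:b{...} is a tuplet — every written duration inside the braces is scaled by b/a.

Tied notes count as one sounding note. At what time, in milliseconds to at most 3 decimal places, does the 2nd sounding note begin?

note 2 onset = 2/5b = 181.818ms

1. 0.0ms @ 0 + 181.818ms (2/5)
2. 181.818ms @ 2/5 + 181.818ms (2/5)
3. 363.636ms @ 4/5 + 363.636ms (4/5)
4. 727.273ms @ 8/5 + 181.818ms (2/5)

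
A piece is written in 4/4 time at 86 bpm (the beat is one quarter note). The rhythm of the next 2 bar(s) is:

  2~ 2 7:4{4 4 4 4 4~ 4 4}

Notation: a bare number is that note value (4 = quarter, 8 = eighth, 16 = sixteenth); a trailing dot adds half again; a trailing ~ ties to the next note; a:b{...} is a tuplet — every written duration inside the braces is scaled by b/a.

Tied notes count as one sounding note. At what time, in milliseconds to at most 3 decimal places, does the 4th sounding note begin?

note 4 onset = 36/7b = 3588.04ms

1. 0.0ms @ 0 + 2790.698ms (4)
2. 2790.698ms @ 4 + 398.671ms (4/7)
3. 3189.369ms @ 32/7 + 398.671ms (4/7)
4. 3588.04ms @ 36/7 + 398.671ms (4/7)
5. 3986.711ms @ 40/7 + 398.671ms (4/7)
6. 4385.382ms @ 44/7 + 797.342ms (8/7)
7. 5182.724ms @ 52/7 + 398.671ms (4/7)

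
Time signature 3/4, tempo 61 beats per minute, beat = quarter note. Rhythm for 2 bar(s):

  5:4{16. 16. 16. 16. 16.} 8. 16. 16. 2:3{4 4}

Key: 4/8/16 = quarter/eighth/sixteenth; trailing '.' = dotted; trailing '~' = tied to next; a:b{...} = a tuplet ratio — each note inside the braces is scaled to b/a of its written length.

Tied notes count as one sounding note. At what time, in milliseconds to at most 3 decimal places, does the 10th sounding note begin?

note 10 onset = 9/2b = 4426.23ms

1. 0.0ms @ 0 + 295.082ms (3/10)
2. 295.082ms @ 3/10 + 295.082ms (3/10)
3. 590.164ms @ 3/5 + 295.082ms (3/10)
4. 885.246ms @ 9/10 + 295.082ms (3/10)
5. 1180.328ms @ 6/5 + 295.082ms (3/10)
6. 1475.41ms @ 3/2 + 737.705ms (3/4)
7. 2213.115ms @ 9/4 + 368.852ms (3/8)
8. 2581.967ms @ 21/8 + 368.852ms (3/8)
9. 2950.82ms @ 3 + 1475.41ms (3/2)
10. 4426.23ms @ 9/2 + 1475.41ms (3/2)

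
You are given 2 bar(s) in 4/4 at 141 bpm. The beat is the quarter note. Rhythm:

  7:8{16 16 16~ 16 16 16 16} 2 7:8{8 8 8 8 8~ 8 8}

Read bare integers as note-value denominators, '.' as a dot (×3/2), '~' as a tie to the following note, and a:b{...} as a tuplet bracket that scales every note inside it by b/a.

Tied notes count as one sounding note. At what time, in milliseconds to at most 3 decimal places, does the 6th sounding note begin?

note 6 onset = 12/7b = 729.483ms

1. 0.0ms @ 0 + 121.581ms (2/7)
2. 121.581ms @ 2/7 + 121.581ms (2/7)
3. 243.161ms @ 4/7 + 243.161ms (4/7)
4. 486.322ms @ 8/7 + 121.581ms (2/7)
5. 607.903ms @ 10/7 + 121.581ms (2/7)
6. 729.483ms @ 12/7 + 121.581ms (2/7)
7. 851.064ms @ 2 + 851.064ms (2)
8. 1702.128ms @ 4 + 243.161ms (4/7)
9. 1945.289ms @ 32/7 + 243.161ms (4/7)
10. 2188.45ms @ 36/7 + 243.161ms (4/7)
11. 2431.611ms @ 40/7 + 243.161ms (4/7)
12. 2674.772ms @ 44/7 + 486.322ms (8/7)
13. 3161.094ms @ 52/7 + 243.161ms (4/7)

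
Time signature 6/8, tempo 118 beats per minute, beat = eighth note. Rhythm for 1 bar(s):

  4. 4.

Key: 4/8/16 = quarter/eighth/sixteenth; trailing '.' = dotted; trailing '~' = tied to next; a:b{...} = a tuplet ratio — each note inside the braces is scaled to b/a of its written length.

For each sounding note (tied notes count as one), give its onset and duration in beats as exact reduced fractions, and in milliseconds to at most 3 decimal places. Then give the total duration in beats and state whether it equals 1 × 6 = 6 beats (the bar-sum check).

1) 0.0ms=0b +1525.424ms=3b
2) 1525.424ms=3b +1525.424ms=3b
Σ=6b of 6 (118bpm 6/8) — PASS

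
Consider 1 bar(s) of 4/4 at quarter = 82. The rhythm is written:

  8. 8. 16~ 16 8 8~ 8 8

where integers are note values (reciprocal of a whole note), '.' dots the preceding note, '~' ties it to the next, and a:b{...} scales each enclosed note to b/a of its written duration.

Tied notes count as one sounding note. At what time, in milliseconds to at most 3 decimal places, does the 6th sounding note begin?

note 6 onset = 7/2b = 2560.976ms

1. 0.0ms @ 0 + 548.78ms (3/4)
2. 548.78ms @ 3/4 + 548.78ms (3/4)
3. 1097.561ms @ 3/2 + 365.854ms (1/2)
4. 1463.415ms @ 2 + 365.854ms (1/2)
5. 1829.268ms @ 5/2 + 731.707ms (1)
6. 2560.976ms @ 7/2 + 365.854ms (1/2)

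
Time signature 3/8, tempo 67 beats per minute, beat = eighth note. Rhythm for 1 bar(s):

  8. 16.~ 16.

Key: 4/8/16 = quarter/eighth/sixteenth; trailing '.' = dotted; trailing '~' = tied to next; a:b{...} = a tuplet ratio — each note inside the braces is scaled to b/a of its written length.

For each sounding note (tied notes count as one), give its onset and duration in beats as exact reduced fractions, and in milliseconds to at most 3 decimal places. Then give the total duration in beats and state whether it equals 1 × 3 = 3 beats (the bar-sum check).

1) 0.0ms=0b +1343.284ms=3/2b
2) 1343.284ms=3/2b +1343.284ms=3/2b
Σ=3b of 3 (67bpm 3/8) — PASS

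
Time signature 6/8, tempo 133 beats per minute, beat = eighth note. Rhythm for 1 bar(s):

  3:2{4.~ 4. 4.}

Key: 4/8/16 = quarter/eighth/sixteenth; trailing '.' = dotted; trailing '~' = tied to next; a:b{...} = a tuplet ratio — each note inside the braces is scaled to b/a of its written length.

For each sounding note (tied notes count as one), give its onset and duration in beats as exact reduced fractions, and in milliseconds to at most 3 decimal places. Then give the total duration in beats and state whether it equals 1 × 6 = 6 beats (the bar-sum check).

1) 0.0ms=0b +1804.511ms=4b
2) 1804.511ms=4b +902.256ms=2b
Σ=6b of 6 (133bpm 6/8) — PASS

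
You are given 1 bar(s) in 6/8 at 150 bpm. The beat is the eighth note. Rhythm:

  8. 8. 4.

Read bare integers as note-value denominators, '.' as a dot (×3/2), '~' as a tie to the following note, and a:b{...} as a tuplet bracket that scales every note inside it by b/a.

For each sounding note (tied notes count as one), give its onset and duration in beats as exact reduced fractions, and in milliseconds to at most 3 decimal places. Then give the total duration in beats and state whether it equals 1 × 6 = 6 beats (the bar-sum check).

1) 0.0ms=0b +600.0ms=3/2b
2) 600.0ms=3/2b +600.0ms=3/2b
3) 1200.0ms=3b +1200.0ms=3b
Σ=6b of 6 (150bpm 6/8) — PASS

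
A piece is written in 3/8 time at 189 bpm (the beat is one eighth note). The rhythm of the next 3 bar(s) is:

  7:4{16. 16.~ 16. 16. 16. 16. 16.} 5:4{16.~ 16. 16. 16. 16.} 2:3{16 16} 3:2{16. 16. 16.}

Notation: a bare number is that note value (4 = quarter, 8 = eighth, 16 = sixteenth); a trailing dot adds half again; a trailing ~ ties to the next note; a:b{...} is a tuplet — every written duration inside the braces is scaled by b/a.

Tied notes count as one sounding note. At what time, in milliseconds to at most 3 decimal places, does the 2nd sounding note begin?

1. 0.0ms @ 0 + 136.054ms (3/7)
2. 136.054ms @ 3/7 + 272.109ms (6/7)
3. 408.163ms @ 9/7 + 136.054ms (3/7)
4. 544.218ms @ 12/7 + 136.054ms (3/7)
5. 680.272ms @ 15/7 + 136.054ms (3/7)
6. 816.327ms @ 18/7 + 136.054ms (3/7)
7. 952.381ms @ 3 + 380.952ms (6/5)
8. 1333.333ms @ 21/5 + 190.476ms (3/5)
9. 1523.81ms @ 24/5 + 190.476ms (3/5)
10. 1714.286ms @ 27/5 + 190.476ms (3/5)
11. 1904.762ms @ 6 + 238.095ms (3/4)
12. 2142.857ms @ 27/4 + 238.095ms (3/4)
13. 2380.952ms @ 15/2 + 158.73ms (1/2)
14. 2539.683ms @ 8 + 158.73ms (1/2)
15. 2698.413ms @ 17/2 + 158.73ms (1/2)

note 2 onset = 3/7b = 136.054ms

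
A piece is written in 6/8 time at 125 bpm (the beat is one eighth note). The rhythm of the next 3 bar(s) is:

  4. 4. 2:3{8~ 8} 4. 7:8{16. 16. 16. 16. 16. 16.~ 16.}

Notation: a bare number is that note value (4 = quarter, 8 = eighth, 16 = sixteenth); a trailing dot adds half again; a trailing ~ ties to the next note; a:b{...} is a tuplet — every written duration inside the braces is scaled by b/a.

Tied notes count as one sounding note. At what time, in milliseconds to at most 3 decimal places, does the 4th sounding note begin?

note 4 onset = 9b = 4320.0ms

1. 0.0ms @ 0 + 1440.0ms (3)
2. 1440.0ms @ 3 + 1440.0ms (3)
3. 2880.0ms @ 6 + 1440.0ms (3)
4. 4320.0ms @ 9 + 1440.0ms (3)
5. 5760.0ms @ 12 + 411.429ms (6/7)
6. 6171.429ms @ 90/7 + 411.429ms (6/7)
7. 6582.857ms @ 96/7 + 411.429ms (6/7)
8. 6994.286ms @ 102/7 + 411.429ms (6/7)
9. 7405.714ms @ 108/7 + 411.429ms (6/7)
10. 7817.143ms @ 114/7 + 822.857ms (12/7)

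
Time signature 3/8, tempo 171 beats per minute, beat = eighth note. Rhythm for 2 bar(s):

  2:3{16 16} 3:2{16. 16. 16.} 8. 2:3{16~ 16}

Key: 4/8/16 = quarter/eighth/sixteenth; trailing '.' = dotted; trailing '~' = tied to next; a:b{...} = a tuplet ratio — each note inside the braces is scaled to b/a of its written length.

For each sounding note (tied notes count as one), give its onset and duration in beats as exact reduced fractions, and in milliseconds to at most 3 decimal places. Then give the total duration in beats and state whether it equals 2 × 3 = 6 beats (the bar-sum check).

1) 0.0ms=0b +263.158ms=3/4b
2) 263.158ms=3/4b +263.158ms=3/4b
3) 526.316ms=3/2b +175.439ms=1/2b
4) 701.754ms=2b +175.439ms=1/2b
5) 877.193ms=5/2b +175.439ms=1/2b
6) 1052.632ms=3b +526.316ms=3/2b
7) 1578.947ms=9/2b +526.316ms=3/2b
Σ=6b of 6 (171bpm 3/8) — PASS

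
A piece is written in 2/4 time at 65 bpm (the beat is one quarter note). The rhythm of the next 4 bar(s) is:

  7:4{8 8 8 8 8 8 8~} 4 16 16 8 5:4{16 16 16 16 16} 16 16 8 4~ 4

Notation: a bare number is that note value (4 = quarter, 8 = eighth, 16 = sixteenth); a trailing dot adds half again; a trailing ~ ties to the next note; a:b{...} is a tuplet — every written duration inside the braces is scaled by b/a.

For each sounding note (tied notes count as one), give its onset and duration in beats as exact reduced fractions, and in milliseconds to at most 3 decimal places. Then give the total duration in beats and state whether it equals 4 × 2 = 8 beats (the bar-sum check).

1) 0.0ms=0b +263.736ms=2/7b
2) 263.736ms=2/7b +263.736ms=2/7b
3) 527.473ms=4/7b +263.736ms=2/7b
4) 791.209ms=6/7b +263.736ms=2/7b
5) 1054.945ms=8/7b +263.736ms=2/7b
6) 1318.681ms=10/7b +263.736ms=2/7b
7) 1582.418ms=12/7b +1186.813ms=9/7b
8) 2769.231ms=3b +230.769ms=1/4b
9) 3000.0ms=13/4b +230.769ms=1/4b
10) 3230.769ms=7/2b +461.538ms=1/2b
11) 3692.308ms=4b +184.615ms=1/5b
12) 3876.923ms=21/5b +184.615ms=1/5b
13) 4061.538ms=22/5b +184.615ms=1/5b
14) 4246.154ms=23/5b +184.615ms=1/5b
15) 4430.769ms=24/5b +184.615ms=1/5b
16) 4615.385ms=5b +230.769ms=1/4b
17) 4846.154ms=21/4b +230.769ms=1/4b
18) 5076.923ms=11/2b +461.538ms=1/2b
19) 5538.462ms=6b +1846.154ms=2b
Σ=8b of 8 (65bpm 2/4) — PASS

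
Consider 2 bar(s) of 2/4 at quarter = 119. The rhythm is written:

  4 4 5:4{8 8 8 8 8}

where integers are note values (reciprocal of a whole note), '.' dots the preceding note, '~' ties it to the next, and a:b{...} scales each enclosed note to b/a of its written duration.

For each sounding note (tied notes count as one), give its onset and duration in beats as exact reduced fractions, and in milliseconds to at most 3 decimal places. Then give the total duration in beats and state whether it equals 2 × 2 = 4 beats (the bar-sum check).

1) 0.0ms=0b +504.202ms=1b
2) 504.202ms=1b +504.202ms=1b
3) 1008.403ms=2b +201.681ms=2/5b
4) 1210.084ms=12/5b +201.681ms=2/5b
5) 1411.765ms=14/5b +201.681ms=2/5b
6) 1613.445ms=16/5b +201.681ms=2/5b
7) 1815.126ms=18/5b +201.681ms=2/5b
Σ=4b of 4 (119bpm 2/4) — PASS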